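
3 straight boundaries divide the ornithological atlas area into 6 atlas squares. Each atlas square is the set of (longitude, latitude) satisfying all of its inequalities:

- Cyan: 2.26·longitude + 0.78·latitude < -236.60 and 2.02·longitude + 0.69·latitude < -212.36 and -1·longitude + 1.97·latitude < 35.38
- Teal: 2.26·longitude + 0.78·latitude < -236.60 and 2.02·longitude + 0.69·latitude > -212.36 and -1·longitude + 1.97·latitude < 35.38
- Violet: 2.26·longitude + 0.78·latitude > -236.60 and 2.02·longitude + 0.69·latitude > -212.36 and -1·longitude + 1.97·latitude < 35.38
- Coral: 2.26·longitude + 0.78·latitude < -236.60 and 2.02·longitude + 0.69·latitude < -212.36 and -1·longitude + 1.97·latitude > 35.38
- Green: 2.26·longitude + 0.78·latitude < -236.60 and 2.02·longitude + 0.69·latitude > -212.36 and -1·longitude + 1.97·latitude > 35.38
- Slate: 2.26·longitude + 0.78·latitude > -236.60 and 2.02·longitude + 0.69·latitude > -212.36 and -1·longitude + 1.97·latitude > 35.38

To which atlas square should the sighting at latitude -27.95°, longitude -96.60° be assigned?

Coral

2.26·-96.60 + 0.78·-27.95 = -240.117, which is < -236.60
2.02·-96.60 + 0.69·-27.95 = -214.417, which is < -212.36
-1·-96.60 + 1.97·-27.95 = 41.538, which is > 35.38
This sign pattern matches Coral.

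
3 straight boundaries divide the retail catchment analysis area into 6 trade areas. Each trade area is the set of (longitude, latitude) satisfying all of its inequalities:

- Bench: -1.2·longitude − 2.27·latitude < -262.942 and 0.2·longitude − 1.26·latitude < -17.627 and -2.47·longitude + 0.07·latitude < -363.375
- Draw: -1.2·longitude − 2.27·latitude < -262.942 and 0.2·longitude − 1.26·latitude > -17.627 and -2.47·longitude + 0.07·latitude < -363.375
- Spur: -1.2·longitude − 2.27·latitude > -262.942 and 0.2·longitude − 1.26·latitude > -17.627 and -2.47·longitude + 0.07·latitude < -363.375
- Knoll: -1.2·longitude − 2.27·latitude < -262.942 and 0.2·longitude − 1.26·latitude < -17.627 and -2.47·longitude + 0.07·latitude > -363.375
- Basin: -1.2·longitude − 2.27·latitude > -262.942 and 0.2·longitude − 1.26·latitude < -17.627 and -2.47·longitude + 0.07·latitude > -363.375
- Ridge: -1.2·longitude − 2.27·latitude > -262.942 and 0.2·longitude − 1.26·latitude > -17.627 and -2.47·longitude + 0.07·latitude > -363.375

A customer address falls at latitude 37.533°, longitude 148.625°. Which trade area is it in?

Draw

-1.2·148.625 − 2.27·37.533 = -263.550, which is < -262.942
0.2·148.625 − 1.26·37.533 = -17.567, which is > -17.627
-2.47·148.625 + 0.07·37.533 = -364.476, which is < -363.375
This sign pattern matches Draw.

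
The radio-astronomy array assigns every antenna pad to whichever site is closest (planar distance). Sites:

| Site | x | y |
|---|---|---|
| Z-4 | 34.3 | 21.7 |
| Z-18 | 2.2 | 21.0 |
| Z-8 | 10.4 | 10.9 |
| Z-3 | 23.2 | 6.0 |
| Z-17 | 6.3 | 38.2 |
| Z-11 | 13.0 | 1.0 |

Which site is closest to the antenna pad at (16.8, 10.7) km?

Z-8

Squared distances to each site:
Z-4: 427.250; Z-18: 319.250; Z-8: 41.000; Z-3: 63.050; Z-17: 866.500; Z-11: 108.530.
Minimum at Z-8.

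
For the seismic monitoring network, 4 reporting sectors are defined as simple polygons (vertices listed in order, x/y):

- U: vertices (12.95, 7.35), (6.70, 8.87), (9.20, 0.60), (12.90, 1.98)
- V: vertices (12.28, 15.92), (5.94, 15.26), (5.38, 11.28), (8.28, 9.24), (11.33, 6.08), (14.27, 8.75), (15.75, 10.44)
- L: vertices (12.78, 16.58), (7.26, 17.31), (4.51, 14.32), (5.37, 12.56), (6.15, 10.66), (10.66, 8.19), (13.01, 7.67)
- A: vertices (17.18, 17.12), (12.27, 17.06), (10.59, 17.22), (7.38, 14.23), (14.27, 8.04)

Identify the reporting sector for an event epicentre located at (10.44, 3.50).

Cast a ray rightward from (10.44, 3.50). For each polygon, the edges (by vertex number in listed order) whose endpoints lie on opposite sides of y = 3.50, where each meets that height, and whether that is right or left of the point:
U: 2–3 at x≈8.323 (left), 4–1 at x≈12.914 (right) → 1 crossing.
V: no edge straddles that height → 0 crossings.
L: no edge straddles that height → 0 crossings.
A: no edge straddles that height → 0 crossings.
Only U has an odd count, so the point is inside U.

U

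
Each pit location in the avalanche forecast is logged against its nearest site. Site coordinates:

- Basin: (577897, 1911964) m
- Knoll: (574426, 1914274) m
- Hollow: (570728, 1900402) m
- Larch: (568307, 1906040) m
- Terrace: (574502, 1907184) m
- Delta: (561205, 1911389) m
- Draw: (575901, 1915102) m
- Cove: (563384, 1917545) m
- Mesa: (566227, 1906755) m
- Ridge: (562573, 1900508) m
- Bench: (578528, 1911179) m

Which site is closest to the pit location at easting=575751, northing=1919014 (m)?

Draw

Squared distances to each site:
Basin: 54307816.000; Knoll: 24223225.000; Hollow: 371637073.000; Larch: 223737812.000; Terrace: 141508901.000; Delta: 269726741.000; Draw: 15326244.000; Cove: 155100650.000; Mesa: 240989657.000; Ridge: 516131720.000; Bench: 69098954.000.
Minimum at Draw.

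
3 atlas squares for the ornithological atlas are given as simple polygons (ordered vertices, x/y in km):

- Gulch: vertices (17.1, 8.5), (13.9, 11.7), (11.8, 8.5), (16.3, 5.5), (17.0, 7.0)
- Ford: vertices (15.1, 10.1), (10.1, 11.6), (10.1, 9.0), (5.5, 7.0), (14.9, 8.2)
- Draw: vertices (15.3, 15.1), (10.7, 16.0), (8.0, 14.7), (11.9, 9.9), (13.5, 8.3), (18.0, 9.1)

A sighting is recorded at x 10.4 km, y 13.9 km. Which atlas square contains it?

Cast a ray rightward from (10.4, 13.9). For each polygon, the edges (by vertex number in listed order) whose endpoints lie on opposite sides of y = 13.9, where each meets that height, and whether that is right or left of the point:
Gulch: no edge straddles that height → 0 crossings.
Ford: no edge straddles that height → 0 crossings.
Draw: 3–4 at x≈8.65 (left), 6–1 at x≈15.84 (right) → 1 crossing.
Only Draw has an odd count, so the point is inside Draw.

Draw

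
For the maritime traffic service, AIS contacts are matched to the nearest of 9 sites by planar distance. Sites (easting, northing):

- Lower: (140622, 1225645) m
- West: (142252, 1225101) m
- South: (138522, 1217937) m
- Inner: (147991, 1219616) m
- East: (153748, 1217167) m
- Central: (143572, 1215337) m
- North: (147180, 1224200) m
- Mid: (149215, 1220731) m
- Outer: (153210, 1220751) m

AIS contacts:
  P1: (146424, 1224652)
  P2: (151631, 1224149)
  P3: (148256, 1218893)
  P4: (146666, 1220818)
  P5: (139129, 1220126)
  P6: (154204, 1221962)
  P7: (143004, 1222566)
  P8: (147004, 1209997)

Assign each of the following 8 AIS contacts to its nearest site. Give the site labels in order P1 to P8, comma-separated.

P1 → North (d²=775840.00)
P2 → Outer (d²=14039645.00)
P3 → Inner (d²=592954.00)
P4 → Inner (d²=3200429.00)
P5 → South (d²=5160170.00)
P6 → Outer (d²=2454557.00)
P7 → West (d²=6991729.00)
P8 → Central (d²=40294224.00)

North, Outer, Inner, Inner, South, Outer, West, Central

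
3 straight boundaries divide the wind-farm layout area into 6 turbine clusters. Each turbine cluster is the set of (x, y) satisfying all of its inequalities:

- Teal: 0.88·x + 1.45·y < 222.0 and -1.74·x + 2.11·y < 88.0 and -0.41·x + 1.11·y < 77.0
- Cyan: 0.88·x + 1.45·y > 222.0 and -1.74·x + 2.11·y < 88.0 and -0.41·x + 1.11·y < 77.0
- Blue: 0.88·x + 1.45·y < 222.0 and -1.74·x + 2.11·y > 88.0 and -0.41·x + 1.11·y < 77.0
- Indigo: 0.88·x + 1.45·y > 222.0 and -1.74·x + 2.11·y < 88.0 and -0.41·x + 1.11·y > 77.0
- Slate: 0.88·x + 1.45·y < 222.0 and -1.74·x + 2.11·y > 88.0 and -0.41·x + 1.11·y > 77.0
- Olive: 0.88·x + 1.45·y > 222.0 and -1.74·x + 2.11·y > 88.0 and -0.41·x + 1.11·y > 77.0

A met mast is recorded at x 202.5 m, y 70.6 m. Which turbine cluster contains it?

0.88·202.5 + 1.45·70.6 = 280.570, which is > 222.0
-1.74·202.5 + 2.11·70.6 = -203.384, which is < 88.0
-0.41·202.5 + 1.11·70.6 = -4.659, which is < 77.0
This sign pattern matches Cyan.

Cyan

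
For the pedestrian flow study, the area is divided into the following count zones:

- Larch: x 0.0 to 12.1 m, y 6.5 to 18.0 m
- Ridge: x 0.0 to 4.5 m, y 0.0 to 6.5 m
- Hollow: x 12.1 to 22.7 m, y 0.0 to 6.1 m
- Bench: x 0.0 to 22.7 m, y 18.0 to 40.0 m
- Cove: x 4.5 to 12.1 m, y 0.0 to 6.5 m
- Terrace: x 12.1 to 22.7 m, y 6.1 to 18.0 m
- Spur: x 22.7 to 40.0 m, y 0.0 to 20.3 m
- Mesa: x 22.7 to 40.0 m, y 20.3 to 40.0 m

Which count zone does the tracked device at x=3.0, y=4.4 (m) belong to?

The point has x = 3.0 and y = 4.4.
Only Ridge satisfies 0.0 ≤ x ≤ 4.5 and 0.0 ≤ y ≤ 6.5.

Ridge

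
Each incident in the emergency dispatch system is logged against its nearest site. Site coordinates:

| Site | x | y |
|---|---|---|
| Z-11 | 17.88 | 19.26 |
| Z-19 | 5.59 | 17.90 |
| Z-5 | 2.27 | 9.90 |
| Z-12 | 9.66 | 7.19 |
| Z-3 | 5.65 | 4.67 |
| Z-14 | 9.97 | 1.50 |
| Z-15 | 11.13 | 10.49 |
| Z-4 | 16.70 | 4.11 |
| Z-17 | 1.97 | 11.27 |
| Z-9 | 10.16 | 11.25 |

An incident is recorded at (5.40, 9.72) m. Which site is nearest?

Z-5

Squared distances to each site:
Z-11: 246.762; Z-19: 66.948; Z-5: 9.829; Z-12: 24.548; Z-3: 25.565; Z-14: 88.453; Z-15: 33.426; Z-4: 159.162; Z-17: 14.167; Z-9: 24.998.
Minimum at Z-5.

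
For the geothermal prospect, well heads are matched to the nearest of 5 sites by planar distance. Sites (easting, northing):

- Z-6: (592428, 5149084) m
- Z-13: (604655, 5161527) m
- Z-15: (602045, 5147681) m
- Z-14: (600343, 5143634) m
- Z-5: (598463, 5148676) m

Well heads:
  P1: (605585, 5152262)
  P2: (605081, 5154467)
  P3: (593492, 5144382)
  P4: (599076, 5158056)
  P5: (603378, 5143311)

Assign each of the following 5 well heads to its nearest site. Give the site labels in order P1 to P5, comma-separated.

Z-15, Z-13, Z-6, Z-13, Z-14

P1 → Z-15 (d²=33517161.00)
P2 → Z-13 (d²=50025076.00)
P3 → Z-6 (d²=23240900.00)
P4 → Z-13 (d²=43173082.00)
P5 → Z-14 (d²=9315554.00)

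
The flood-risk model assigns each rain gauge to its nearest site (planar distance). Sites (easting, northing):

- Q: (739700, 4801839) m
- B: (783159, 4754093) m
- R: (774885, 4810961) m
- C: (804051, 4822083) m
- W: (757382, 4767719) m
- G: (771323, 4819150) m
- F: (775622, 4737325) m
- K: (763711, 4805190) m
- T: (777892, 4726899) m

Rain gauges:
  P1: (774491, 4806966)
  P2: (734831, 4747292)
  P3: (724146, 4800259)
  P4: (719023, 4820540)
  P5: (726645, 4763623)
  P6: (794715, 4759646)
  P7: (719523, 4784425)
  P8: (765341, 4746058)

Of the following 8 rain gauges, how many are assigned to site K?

0

P1 → R
P2 → W
P3 → Q
P4 → Q
P5 → W
P6 → B
P7 → Q
P8 → F
0 of the 8 go to K.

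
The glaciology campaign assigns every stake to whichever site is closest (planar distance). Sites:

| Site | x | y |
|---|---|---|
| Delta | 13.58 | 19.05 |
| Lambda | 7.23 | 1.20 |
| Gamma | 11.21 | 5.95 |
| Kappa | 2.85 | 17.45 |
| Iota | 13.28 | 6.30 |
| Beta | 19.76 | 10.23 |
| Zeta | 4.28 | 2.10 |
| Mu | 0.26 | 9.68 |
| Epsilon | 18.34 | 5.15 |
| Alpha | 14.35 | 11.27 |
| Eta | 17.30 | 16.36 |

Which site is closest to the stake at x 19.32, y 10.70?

Beta

Squared distances to each site:
Delta: 102.670; Lambda: 236.418; Gamma: 88.335; Kappa: 316.823; Iota: 55.842; Beta: 0.415; Zeta: 300.162; Mu: 364.324; Epsilon: 31.763; Alpha: 25.026; Eta: 36.116.
Minimum at Beta.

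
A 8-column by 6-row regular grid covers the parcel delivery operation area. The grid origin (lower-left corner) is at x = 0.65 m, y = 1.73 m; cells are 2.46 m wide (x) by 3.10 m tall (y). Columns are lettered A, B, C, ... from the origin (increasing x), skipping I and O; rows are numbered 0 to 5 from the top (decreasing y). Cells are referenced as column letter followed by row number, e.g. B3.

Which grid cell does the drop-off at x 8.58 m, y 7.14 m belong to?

Column index: ⌊(8.58 − 0.65) / 2.46⌋ = ⌊3.224⌋ = 3 → column D
Row offset from origin: ⌊(7.14 − 1.73) / 3.10⌋ = ⌊1.745⌋ = 1 → row 4 (counted from top)

D4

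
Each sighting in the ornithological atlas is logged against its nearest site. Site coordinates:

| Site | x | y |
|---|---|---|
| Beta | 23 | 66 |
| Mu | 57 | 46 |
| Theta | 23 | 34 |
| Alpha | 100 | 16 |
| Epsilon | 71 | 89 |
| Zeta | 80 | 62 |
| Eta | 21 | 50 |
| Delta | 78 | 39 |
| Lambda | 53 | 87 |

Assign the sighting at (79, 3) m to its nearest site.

Alpha

Squared distances to each site:
Beta: 7105.000; Mu: 2333.000; Theta: 4097.000; Alpha: 610.000; Epsilon: 7460.000; Zeta: 3482.000; Eta: 5573.000; Delta: 1297.000; Lambda: 7732.000.
Minimum at Alpha.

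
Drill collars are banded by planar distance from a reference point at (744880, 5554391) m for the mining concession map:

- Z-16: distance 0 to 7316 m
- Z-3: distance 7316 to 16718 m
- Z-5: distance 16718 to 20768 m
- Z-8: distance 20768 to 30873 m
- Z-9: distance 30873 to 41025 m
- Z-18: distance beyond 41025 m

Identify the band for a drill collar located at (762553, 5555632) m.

Distance = √((762553−744880)² + (5555632−5554391)²) = √(312334929.000 + 1540081.000) = 17716.518 m.
16718 ≤ 17716.518 < 20768 → Z-5.

Z-5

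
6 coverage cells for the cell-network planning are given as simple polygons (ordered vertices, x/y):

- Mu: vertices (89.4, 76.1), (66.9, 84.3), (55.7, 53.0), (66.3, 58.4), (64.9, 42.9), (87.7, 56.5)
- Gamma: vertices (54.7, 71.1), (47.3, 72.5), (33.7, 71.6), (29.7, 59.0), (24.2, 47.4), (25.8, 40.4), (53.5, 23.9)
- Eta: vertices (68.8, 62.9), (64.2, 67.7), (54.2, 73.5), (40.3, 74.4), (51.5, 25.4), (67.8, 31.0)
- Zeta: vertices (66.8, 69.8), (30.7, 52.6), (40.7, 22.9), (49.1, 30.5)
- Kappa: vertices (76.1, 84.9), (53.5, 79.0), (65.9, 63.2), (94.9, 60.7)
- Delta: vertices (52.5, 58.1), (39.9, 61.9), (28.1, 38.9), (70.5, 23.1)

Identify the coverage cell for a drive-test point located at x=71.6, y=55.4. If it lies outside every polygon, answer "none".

Mu

Cast a ray rightward from (71.6, 55.4). For each polygon, the edges (by vertex number in listed order) whose endpoints lie on opposite sides of y = 55.4, where each meets that height, and whether that is right or left of the point:
Mu: 2–3 at x≈56.56 (left), 3–4 at x≈60.41 (left), 4–5 at x≈66.03 (left), 5–6 at x≈85.86 (right) → 1 crossing.
Gamma: 4–5 at x≈27.99 (left), 7–1 at x≈54.30 (left) → 0 crossings.
Eta: 4–5 at x≈44.64 (left), 6–1 at x≈68.56 (left) → 0 crossings.
Zeta: 1–2 at x≈36.58 (left), 4–1 at x≈60.31 (left) → 0 crossings.
Kappa: no edge straddles that height → 0 crossings.
Delta: 2–3 at x≈36.57 (left), 4–1 at x≈53.89 (left) → 0 crossings.
Only Mu has an odd count, so the point is inside Mu.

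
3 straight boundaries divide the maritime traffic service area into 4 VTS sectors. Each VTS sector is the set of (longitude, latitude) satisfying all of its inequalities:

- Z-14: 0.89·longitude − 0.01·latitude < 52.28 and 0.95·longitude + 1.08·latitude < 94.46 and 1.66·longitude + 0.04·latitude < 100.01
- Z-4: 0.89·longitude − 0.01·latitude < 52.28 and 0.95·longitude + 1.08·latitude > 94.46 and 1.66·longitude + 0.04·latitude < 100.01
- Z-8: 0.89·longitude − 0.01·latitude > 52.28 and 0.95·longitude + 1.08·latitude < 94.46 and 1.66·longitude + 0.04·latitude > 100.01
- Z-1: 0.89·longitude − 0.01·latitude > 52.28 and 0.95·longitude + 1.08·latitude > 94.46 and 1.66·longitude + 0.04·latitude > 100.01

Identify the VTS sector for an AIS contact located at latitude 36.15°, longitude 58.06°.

0.89·58.06 − 0.01·36.15 = 51.312, which is < 52.28
0.95·58.06 + 1.08·36.15 = 94.199, which is < 94.46
1.66·58.06 + 0.04·36.15 = 97.826, which is < 100.01
This sign pattern matches Z-14.

Z-14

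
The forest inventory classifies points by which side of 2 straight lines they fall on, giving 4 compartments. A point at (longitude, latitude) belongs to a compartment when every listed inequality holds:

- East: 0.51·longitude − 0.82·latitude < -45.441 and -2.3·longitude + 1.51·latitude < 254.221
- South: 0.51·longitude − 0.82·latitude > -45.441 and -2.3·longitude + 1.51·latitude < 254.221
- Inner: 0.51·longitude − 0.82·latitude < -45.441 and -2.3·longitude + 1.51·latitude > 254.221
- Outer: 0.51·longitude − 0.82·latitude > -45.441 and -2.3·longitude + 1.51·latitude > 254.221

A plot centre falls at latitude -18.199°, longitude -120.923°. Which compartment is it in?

0.51·-120.923 − 0.82·-18.199 = -46.748, which is < -45.441
-2.3·-120.923 + 1.51·-18.199 = 250.642, which is < 254.221
This sign pattern matches East.

East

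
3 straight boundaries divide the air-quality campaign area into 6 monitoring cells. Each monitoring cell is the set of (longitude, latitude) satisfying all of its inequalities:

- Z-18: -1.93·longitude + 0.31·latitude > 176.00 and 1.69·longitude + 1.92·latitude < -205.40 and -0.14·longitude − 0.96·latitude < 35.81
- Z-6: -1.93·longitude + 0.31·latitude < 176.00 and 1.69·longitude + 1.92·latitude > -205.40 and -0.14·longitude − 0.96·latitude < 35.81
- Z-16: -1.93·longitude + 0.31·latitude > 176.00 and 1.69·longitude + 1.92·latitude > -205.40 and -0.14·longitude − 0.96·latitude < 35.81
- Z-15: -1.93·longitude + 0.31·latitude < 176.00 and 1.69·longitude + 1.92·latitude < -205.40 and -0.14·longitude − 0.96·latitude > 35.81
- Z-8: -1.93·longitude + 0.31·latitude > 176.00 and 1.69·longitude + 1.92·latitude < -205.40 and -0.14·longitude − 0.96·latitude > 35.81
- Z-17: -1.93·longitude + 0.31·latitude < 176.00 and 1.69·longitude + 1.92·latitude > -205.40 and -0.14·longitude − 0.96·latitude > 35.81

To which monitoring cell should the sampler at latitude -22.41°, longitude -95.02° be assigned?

-1.93·-95.02 + 0.31·-22.41 = 176.441, which is > 176.00
1.69·-95.02 + 1.92·-22.41 = -203.611, which is > -205.40
-0.14·-95.02 − 0.96·-22.41 = 34.816, which is < 35.81
This sign pattern matches Z-16.

Z-16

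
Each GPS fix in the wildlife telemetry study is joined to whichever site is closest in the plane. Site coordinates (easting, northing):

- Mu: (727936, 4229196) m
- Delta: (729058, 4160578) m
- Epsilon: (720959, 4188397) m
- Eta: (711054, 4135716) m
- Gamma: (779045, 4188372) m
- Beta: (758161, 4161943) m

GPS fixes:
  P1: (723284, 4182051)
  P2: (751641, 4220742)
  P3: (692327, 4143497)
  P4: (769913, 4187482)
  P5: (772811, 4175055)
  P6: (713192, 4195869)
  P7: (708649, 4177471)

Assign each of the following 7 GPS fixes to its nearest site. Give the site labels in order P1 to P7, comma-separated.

P1 → Epsilon (d²=45677341.00)
P2 → Mu (d²=633397141.00)
P3 → Eta (d²=411244490.00)
P4 → Gamma (d²=84185524.00)
P5 → Gamma (d²=216205245.00)
P6 → Epsilon (d²=116157073.00)
P7 → Epsilon (d²=270913576.00)

Epsilon, Mu, Eta, Gamma, Gamma, Epsilon, Epsilon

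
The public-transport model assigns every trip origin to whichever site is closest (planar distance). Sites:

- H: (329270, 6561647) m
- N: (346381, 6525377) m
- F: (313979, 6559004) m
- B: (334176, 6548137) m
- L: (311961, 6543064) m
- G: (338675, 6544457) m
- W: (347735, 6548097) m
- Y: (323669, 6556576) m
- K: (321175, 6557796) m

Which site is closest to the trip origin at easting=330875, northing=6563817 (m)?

H

Squared distances to each site:
H: 7284925.000; N: 1718069636.000; F: 308639785.000; B: 256759001.000; L: 788426405.000; G: 435649600.000; W: 531378000.000; Y: 104358517.000; K: 130342441.000.
Minimum at H.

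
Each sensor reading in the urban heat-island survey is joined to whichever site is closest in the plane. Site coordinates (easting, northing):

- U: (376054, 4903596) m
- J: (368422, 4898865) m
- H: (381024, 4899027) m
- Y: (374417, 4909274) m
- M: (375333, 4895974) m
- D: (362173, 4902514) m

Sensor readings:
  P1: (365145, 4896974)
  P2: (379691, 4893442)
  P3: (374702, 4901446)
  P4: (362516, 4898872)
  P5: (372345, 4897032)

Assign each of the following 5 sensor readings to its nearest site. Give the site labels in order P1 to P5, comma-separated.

P1 → J (d²=14314610.00)
P2 → M (d²=25403188.00)
P3 → U (d²=6450404.00)
P4 → D (d²=13381813.00)
P5 → M (d²=10047508.00)

J, M, U, D, M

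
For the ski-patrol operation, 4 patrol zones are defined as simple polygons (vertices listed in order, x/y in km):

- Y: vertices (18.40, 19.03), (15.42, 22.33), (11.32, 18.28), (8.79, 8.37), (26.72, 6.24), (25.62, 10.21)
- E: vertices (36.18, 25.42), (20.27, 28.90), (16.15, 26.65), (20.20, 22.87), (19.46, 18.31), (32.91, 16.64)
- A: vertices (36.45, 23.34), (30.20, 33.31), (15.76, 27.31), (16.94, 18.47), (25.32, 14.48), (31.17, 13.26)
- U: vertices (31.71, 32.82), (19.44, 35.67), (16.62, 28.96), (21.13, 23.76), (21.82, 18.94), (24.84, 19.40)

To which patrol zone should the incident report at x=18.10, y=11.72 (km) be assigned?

Y

Cast a ray rightward from (18.10, 11.72). For each polygon, the edges (by vertex number in listed order) whose endpoints lie on opposite sides of y = 11.72, where each meets that height, and whether that is right or left of the point:
Y: 3–4 at x≈9.645 (left), 6–1 at x≈24.384 (right) → 1 crossing.
E: no edge straddles that height → 0 crossings.
A: no edge straddles that height → 0 crossings.
U: no edge straddles that height → 0 crossings.
Only Y has an odd count, so the point is inside Y.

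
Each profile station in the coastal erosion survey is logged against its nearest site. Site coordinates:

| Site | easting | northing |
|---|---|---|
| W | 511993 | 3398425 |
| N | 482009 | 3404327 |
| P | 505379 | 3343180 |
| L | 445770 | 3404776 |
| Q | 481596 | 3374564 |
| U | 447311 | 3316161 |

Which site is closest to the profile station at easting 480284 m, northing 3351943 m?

Squared distances to each site:
W: 3166037005.000; N: 2747059081.000; P: 706549194.000; L: 3982542085.000; Q: 513430985.000; U: 2367570253.000.
Minimum at Q.

Q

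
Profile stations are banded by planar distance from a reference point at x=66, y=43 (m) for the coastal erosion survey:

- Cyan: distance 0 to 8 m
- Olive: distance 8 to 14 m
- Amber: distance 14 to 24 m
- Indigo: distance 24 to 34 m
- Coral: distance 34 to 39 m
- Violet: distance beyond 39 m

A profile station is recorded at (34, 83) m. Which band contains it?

Distance = √((34−66)² + (83−43)²) = √(1024.000 + 1600.000) = 51.225 m.
39 ≤ 51.225 < ∞ → Violet.

Violet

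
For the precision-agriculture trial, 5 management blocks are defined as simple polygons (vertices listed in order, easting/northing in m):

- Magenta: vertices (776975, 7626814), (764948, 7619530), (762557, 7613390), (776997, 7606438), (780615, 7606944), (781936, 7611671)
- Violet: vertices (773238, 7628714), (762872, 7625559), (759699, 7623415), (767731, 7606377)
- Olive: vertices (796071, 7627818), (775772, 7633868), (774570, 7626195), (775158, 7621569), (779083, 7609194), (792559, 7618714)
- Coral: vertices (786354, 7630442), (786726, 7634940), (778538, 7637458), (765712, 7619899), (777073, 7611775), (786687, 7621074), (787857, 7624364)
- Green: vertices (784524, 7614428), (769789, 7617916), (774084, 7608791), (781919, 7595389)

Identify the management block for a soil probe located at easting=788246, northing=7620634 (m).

Cast a ray rightward from (788246, 7620634). For each polygon, the edges (by vertex number in listed order) whose endpoints lie on opposite sides of northing = 7620634, where each meets that height, and whether that is right or left of the point:
Magenta: 1–2 at easting≈766770.9 (left), 6–1 at easting≈778999.6 (left) → 0 crossings.
Violet: 3–4 at easting≈761010.0 (left), 4–1 at easting≈771245.9 (left) → 0 crossings.
Olive: 4–5 at easting≈775454.6 (left), 6–1 at easting≈793299.7 (right) → 1 crossing.
Coral: 3–4 at easting≈766248.9 (left), 5–6 at easting≈786232.1 (left) → 0 crossings.
Green: no edge straddles that height → 0 crossings.
Only Olive has an odd count, so the point is inside Olive.

Olive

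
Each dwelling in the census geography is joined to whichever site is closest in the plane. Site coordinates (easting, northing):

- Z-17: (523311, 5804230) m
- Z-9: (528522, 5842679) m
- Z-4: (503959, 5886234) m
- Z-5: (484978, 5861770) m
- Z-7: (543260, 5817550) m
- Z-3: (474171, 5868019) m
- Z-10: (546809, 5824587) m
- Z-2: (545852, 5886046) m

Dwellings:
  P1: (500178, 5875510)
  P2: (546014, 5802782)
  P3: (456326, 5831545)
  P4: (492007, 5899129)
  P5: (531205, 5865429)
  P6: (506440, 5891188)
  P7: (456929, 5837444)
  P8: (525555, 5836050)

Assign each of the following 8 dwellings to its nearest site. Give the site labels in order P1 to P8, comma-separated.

P1 → Z-4 (d²=129300137.00)
P2 → Z-7 (d²=225678340.00)
P3 → Z-3 (d²=1648796701.00)
P4 → Z-4 (d²=309131329.00)
P5 → Z-9 (d²=524760989.00)
P6 → Z-4 (d²=30697477.00)
P7 → Z-3 (d²=1232117189.00)
P8 → Z-9 (d²=52746730.00)

Z-4, Z-7, Z-3, Z-4, Z-9, Z-4, Z-3, Z-9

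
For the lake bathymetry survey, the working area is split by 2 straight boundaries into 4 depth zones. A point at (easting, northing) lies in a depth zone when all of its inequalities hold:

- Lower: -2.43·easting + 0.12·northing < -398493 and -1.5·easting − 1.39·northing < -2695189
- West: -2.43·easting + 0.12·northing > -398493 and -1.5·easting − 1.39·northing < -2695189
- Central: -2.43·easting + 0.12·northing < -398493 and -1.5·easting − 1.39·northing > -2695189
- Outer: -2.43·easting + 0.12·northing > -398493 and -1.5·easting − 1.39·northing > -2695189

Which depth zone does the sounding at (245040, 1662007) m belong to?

-2.43·245040 + 0.12·1662007 = -396006.360, which is > -398493
-1.5·245040 − 1.39·1662007 = -2677749.730, which is > -2695189
This sign pattern matches Outer.

Outer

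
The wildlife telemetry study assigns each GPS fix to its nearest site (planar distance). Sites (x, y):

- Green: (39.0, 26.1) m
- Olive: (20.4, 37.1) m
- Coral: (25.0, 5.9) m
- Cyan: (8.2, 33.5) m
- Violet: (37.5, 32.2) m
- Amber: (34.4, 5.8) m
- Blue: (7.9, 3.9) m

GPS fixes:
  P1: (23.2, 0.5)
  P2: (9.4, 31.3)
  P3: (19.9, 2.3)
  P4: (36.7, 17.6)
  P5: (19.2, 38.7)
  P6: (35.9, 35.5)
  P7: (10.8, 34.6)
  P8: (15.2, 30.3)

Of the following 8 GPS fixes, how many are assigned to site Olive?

1

P1 → Coral
P2 → Cyan
P3 → Coral
P4 → Green
P5 → Olive
P6 → Violet
P7 → Cyan
P8 → Cyan
1 of the 8 goes to Olive.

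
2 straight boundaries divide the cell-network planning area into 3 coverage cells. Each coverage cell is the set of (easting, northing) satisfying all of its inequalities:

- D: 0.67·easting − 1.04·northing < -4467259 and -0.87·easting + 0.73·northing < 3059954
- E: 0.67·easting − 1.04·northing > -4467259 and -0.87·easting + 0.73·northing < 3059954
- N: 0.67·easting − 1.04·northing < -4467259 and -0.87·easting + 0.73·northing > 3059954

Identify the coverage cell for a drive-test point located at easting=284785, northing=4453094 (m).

0.67·284785 − 1.04·4453094 = -4440411.810, which is > -4467259
-0.87·284785 + 0.73·4453094 = 3002995.670, which is < 3059954
This sign pattern matches E.

E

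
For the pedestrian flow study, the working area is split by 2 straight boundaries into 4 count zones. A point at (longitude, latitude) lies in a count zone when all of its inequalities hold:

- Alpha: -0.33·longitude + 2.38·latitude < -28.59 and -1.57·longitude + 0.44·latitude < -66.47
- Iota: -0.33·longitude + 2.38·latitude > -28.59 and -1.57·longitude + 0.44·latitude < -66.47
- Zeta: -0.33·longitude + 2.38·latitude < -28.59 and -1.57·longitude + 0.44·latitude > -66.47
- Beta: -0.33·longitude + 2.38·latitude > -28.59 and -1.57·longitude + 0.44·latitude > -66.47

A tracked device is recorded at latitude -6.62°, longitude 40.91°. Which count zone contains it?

Alpha

-0.33·40.91 + 2.38·-6.62 = -29.256, which is < -28.59
-1.57·40.91 + 0.44·-6.62 = -67.142, which is < -66.47
This sign pattern matches Alpha.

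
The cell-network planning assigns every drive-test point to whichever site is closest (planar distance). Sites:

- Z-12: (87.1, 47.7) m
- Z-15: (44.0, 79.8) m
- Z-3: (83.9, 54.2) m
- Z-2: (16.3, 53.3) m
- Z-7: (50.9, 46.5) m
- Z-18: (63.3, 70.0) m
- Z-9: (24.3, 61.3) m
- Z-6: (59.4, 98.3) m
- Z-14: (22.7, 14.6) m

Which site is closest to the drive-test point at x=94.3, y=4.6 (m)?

Squared distances to each site:
Z-12: 1909.450; Z-15: 8185.130; Z-3: 2568.320; Z-2: 8455.690; Z-7: 3639.170; Z-18: 5238.160; Z-9: 8114.890; Z-6: 9997.700; Z-14: 5226.560.
Minimum at Z-12.

Z-12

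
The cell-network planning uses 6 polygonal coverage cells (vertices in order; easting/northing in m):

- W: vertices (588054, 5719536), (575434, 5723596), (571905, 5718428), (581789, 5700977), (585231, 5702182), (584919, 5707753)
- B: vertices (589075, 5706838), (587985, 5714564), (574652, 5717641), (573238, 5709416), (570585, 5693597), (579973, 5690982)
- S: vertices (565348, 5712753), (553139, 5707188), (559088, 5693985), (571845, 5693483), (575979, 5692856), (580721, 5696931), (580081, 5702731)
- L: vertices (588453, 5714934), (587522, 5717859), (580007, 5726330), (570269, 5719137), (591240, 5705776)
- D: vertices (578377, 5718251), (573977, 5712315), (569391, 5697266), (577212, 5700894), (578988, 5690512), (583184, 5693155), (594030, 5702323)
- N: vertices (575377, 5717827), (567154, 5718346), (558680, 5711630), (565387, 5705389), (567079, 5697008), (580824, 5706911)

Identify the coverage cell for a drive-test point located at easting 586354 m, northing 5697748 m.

Cast a ray rightward from (586354, 5697748). For each polygon, the edges (by vertex number in listed order) whose endpoints lie on opposite sides of northing = 5697748, where each meets that height, and whether that is right or left of the point:
W: no edge straddles that height → 0 crossings.
B: 4–5 at easting≈571281.2 (left), 6–1 at easting≈583857.0 (left) → 0 crossings.
S: 2–3 at easting≈557392.5 (left), 6–7 at easting≈580630.8 (left) → 0 crossings.
L: no edge straddles that height → 0 crossings.
D: 2–3 at easting≈569537.9 (left), 3–4 at easting≈570430.1 (left), 4–5 at easting≈577750.2 (left), 6–7 at easting≈588617.6 (right) → 1 crossing.
N: 4–5 at easting≈566929.6 (left), 5–6 at easting≈568106.1 (left) → 0 crossings.
Only D has an odd count, so the point is inside D.

D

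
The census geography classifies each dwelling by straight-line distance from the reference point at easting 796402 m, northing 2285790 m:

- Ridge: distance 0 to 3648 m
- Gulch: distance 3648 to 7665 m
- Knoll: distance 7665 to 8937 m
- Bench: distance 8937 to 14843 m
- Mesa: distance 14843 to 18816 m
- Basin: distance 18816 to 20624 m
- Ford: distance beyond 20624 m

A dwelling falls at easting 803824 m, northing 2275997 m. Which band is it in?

Distance = √((803824−796402)² + (2275997−2285790)²) = √(55086084.000 + 95902849.000) = 12287.755 m.
8937 ≤ 12287.755 < 14843 → Bench.

Bench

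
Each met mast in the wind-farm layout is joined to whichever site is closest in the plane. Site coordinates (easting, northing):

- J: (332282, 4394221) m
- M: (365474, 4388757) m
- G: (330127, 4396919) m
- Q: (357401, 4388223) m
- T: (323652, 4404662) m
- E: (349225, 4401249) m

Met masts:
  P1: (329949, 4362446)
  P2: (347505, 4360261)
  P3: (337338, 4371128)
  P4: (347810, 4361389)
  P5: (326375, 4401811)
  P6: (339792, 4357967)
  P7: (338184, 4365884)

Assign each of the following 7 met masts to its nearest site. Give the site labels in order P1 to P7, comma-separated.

P1 → J (d²=1015093514.00)
P2 → Q (d²=879804260.00)
P3 → J (d²=558849785.00)
P4 → Q (d²=812050837.00)
P5 → T (d²=15542930.00)
P6 → Q (d²=1225502417.00)
P7 → J (d²=837819173.00)

J, Q, J, Q, T, Q, J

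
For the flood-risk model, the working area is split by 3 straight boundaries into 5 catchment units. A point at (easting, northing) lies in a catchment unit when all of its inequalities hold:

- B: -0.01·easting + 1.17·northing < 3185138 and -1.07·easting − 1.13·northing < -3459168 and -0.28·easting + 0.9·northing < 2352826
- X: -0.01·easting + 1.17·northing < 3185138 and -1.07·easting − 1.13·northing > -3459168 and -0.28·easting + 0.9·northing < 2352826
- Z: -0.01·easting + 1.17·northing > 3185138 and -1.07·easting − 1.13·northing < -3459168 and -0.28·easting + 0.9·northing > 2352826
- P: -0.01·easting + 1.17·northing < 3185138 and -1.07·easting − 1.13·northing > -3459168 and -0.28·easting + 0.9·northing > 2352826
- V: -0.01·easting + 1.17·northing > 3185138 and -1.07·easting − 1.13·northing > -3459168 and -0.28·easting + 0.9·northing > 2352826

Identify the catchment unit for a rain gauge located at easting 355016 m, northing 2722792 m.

-0.01·355016 + 1.17·2722792 = 3182116.480, which is < 3185138
-1.07·355016 − 1.13·2722792 = -3456622.080, which is > -3459168
-0.28·355016 + 0.9·2722792 = 2351108.320, which is < 2352826
This sign pattern matches X.

X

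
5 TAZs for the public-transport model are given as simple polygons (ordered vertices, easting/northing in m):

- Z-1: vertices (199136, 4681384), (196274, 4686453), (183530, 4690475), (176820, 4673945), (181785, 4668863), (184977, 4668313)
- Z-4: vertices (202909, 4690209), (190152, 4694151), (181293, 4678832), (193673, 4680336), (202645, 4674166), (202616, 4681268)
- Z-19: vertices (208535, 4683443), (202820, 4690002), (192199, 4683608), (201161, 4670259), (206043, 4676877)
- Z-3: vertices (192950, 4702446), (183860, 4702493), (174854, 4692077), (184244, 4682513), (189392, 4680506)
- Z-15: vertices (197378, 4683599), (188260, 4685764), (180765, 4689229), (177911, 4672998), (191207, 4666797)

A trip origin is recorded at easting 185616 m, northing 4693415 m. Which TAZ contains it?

Z-3

Cast a ray rightward from (185616, 4693415). For each polygon, the edges (by vertex number in listed order) whose endpoints lie on opposite sides of northing = 4693415, where each meets that height, and whether that is right or left of the point:
Z-1: no edge straddles that height → 0 crossings.
Z-4: 1–2 at easting≈192533.8 (right), 2–3 at easting≈189726.4 (right) → 2 crossings.
Z-19: no edge straddles that height → 0 crossings.
Z-3: 2–3 at easting≈176010.9 (left), 5–1 at easting≈191485.4 (right) → 1 crossing.
Z-15: no edge straddles that height → 0 crossings.
Only Z-3 has an odd count, so the point is inside Z-3.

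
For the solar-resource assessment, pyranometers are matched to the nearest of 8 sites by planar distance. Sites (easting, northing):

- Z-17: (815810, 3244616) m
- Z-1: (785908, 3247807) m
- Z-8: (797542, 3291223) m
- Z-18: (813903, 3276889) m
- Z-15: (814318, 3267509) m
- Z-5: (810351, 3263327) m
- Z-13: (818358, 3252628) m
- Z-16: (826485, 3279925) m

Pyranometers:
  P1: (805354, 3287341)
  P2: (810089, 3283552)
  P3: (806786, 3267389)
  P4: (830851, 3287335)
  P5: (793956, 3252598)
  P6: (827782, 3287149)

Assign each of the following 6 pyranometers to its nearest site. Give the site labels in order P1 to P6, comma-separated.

P1 → Z-8 (d²=76097268.00)
P2 → Z-18 (d²=58942165.00)
P3 → Z-5 (d²=29209069.00)
P4 → Z-16 (d²=73970056.00)
P5 → Z-1 (d²=87723985.00)
P6 → Z-16 (d²=53868385.00)

Z-8, Z-18, Z-5, Z-16, Z-1, Z-16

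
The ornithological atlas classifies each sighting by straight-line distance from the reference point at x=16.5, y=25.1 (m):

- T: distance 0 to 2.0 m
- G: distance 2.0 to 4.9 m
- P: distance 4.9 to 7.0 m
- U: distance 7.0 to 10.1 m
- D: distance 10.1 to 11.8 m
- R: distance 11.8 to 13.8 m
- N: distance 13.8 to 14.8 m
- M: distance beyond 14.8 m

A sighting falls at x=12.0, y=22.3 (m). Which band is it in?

P

Distance = √((12.0−16.5)² + (22.3−25.1)²) = √(20.250 + 7.840) = 5.300 m.
4.9 ≤ 5.300 < 7.0 → P.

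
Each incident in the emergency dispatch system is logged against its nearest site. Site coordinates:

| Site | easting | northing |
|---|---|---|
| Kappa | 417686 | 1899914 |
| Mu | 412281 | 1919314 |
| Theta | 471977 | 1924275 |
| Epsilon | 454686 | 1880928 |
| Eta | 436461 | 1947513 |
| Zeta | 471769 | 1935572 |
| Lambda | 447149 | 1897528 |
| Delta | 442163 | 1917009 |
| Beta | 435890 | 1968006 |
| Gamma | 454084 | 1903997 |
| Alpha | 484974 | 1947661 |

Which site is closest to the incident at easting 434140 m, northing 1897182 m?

Lambda

Squared distances to each site:
Kappa: 278197940.000; Mu: 967641305.000; Theta: 2165669218.000; Epsilon: 686330632.000; Eta: 2538596602.000; Zeta: 2889733741.000; Lambda: 169353797.000; Delta: 457478458.000; Beta: 5019101476.000; Gamma: 444207361.000; Alpha: 5132224997.000.
Minimum at Lambda.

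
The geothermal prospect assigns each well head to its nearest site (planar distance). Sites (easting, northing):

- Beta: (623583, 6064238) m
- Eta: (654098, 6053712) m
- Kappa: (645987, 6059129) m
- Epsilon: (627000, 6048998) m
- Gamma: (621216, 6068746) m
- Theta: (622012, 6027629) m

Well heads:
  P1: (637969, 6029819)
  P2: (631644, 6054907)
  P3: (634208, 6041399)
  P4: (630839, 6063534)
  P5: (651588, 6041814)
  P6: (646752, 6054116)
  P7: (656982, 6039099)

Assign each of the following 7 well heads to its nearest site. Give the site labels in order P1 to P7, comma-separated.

Theta, Epsilon, Epsilon, Beta, Eta, Kappa, Eta

P1 → Theta (d²=259421949.00)
P2 → Epsilon (d²=56483017.00)
P3 → Epsilon (d²=109700065.00)
P4 → Beta (d²=53145152.00)
P5 → Eta (d²=147862504.00)
P6 → Kappa (d²=25715394.00)
P7 → Eta (d²=221857225.00)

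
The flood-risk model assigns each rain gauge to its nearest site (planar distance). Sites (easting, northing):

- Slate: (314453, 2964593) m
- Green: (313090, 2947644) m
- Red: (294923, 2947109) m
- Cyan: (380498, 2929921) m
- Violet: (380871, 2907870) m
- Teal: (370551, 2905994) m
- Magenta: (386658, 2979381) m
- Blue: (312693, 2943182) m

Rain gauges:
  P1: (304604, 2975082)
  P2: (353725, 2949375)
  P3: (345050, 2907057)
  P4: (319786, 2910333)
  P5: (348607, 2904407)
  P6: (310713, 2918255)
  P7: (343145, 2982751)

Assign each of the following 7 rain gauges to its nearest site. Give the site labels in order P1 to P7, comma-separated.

Slate, Cyan, Teal, Blue, Teal, Blue, Slate

P1 → Slate (d²=207021922.00)
P2 → Cyan (d²=1095251645.00)
P3 → Teal (d²=651430970.00)
P4 → Blue (d²=1129367450.00)
P5 → Teal (d²=484057705.00)
P6 → Blue (d²=625275729.00)
P7 → Slate (d²=1152943828.00)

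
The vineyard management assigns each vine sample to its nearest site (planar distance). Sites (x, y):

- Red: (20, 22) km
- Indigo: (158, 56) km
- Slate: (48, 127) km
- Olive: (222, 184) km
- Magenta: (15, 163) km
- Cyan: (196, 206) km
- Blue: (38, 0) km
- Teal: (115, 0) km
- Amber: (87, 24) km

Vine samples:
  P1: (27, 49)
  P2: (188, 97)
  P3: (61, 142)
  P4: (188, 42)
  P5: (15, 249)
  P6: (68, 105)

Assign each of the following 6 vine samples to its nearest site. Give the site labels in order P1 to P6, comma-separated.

Red, Indigo, Slate, Indigo, Magenta, Slate

P1 → Red (d²=778.00)
P2 → Indigo (d²=2581.00)
P3 → Slate (d²=394.00)
P4 → Indigo (d²=1096.00)
P5 → Magenta (d²=7396.00)
P6 → Slate (d²=884.00)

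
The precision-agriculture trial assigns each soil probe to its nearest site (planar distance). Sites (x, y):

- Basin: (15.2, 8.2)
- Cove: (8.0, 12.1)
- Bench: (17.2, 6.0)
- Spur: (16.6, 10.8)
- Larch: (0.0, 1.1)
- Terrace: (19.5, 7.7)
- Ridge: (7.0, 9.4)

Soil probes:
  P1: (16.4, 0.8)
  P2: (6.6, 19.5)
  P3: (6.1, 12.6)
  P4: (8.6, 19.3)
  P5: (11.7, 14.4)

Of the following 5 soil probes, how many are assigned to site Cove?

P1 → Bench
P2 → Cove
P3 → Cove
P4 → Cove
P5 → Cove
4 of the 5 go to Cove.

4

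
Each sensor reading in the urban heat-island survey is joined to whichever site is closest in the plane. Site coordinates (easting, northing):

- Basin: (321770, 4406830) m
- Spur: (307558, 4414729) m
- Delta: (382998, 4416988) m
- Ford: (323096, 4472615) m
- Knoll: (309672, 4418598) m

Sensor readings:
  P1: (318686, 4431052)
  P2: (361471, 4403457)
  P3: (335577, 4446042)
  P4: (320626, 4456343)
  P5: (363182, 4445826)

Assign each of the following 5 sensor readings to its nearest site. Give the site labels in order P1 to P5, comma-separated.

Knoll, Delta, Ford, Ford, Delta

P1 → Knoll (d²=236354312.00)
P2 → Delta (d²=646499690.00)
P3 → Ford (d²=861899690.00)
P4 → Ford (d²=270878884.00)
P5 → Delta (d²=1224304100.00)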